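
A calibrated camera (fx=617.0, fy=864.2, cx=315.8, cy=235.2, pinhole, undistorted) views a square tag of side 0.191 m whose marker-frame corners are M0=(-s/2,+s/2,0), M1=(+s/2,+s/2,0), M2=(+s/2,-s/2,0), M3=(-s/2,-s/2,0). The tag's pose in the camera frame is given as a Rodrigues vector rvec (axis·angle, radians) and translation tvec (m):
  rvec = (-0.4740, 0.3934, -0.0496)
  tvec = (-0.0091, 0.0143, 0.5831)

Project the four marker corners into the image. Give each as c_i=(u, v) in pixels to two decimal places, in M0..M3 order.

c0=(206.66, 404.40) c1=(407.25, 382.58) c2=(402.59, 112.99) c3=(228.80, 159.81)

Intrinsics K: fx=617.0, fy=864.2, cx=315.8, cy=235.2
Marker side s = 0.191 m; corners in marker frame (Z=0):
  M0 = (-0.0955, +0.0955, 0)
  M1 = (+0.0955, +0.0955, 0)
  M2 = (+0.0955, -0.0955, 0)
  M3 = (-0.0955, -0.0955, 0)
rvec = (-0.4740, 0.3934, -0.0496), |rvec| = θ = 0.61798 rad = 35.408°
Rodrigues: sinθ=0.57939, 1−cosθ=0.18495; R = I + sinθ·[k]× + (1−cosθ)·[k]×²:
    [+0.92386 -0.04380 +0.38022]
    [-0.13681 +0.89000 +0.43495]
    [-0.35745 -0.45385 +0.81624]
t = (-0.0091, 0.0143, 0.5831) m
M0: Pc = R·M0+t = (-0.10151, +0.11236, +0.57389); u = 617.0·(-0.10151)/0.57389 + 315.8 = 206.6635, v = 864.2·(+0.11236)/0.57389 + 235.2 = 404.3982
M1: Pc = R·M1+t = (+0.07495, +0.08623, +0.50562); u = 617.0·(+0.07495)/0.50562 + 315.8 = 407.2543, v = 864.2·(+0.08623)/0.50562 + 235.2 = 382.5827
M2: Pc = R·M2+t = (+0.08331, -0.08376, +0.59231); u = 617.0·(+0.08331)/0.59231 + 315.8 = 402.5850, v = 864.2·(-0.08376)/0.59231 + 235.2 = 112.9902
M3: Pc = R·M3+t = (-0.09315, -0.05763, +0.66058); u = 617.0·(-0.09315)/0.66058 + 315.8 = 228.7996, v = 864.2·(-0.05763)/0.66058 + 235.2 = 159.8060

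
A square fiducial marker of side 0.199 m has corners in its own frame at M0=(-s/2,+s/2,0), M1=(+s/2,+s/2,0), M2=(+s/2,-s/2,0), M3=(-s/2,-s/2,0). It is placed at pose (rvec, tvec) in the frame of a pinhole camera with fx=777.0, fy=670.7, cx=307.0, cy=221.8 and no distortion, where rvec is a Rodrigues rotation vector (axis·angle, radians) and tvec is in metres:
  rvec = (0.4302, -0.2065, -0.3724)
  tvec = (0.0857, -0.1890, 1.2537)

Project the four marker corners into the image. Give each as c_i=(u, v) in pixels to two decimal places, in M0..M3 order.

c0=(322.40, 187.38) c1=(429.85, 147.91) c2=(399.82, 50.47) c3=(283.92, 90.95)

Intrinsics K: fx=777.0, fy=670.7, cx=307.0, cy=221.8
Marker side s = 0.199 m; corners in marker frame (Z=0):
  M0 = (-0.0995, +0.0995, 0)
  M1 = (+0.0995, +0.0995, 0)
  M2 = (+0.0995, -0.0995, 0)
  M3 = (-0.0995, -0.0995, 0)
rvec = (0.4302, -0.2065, -0.3724), |rvec| = θ = 0.60531 rad = 34.682°
Rodrigues: sinθ=0.56901, 1−cosθ=0.17767; R = I + sinθ·[k]× + (1−cosθ)·[k]×²:
    [+0.91207 +0.30699 -0.27181]
    [-0.39315 +0.84301 -0.36712]
    [+0.11643 +0.44170 +0.88958]
t = (0.0857, -0.1890, 1.2537) m
M0: Pc = R·M0+t = (+0.02549, -0.06600, +1.28606); u = 777.0·(+0.02549)/1.28606 + 307.0 = 322.4031, v = 670.7·(-0.06600)/1.28606 + 221.8 = 187.3788
M1: Pc = R·M1+t = (+0.20700, -0.14424, +1.30923); u = 777.0·(+0.20700)/1.30923 + 307.0 = 429.8480, v = 670.7·(-0.14424)/1.30923 + 221.8 = 147.9084
M2: Pc = R·M2+t = (+0.14591, -0.31200, +1.22134); u = 777.0·(+0.14591)/1.22134 + 307.0 = 399.8233, v = 670.7·(-0.31200)/1.22134 + 221.8 = 50.4657
M3: Pc = R·M3+t = (-0.03560, -0.23376, +1.19817); u = 777.0·(-0.03560)/1.19817 + 307.0 = 283.9156, v = 670.7·(-0.23376)/1.19817 + 221.8 = 90.9473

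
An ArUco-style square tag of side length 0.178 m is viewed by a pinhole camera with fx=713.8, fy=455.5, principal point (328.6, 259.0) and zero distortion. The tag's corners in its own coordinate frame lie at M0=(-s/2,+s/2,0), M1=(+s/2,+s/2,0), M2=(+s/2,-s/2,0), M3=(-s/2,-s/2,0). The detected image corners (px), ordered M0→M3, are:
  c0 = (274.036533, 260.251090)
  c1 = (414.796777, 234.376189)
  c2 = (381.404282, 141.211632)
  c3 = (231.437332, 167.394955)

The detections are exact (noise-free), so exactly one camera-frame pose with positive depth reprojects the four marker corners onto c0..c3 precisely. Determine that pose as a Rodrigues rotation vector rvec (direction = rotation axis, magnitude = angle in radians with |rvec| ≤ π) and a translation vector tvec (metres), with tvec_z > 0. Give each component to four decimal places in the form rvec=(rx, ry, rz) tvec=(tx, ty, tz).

rvec=(0.2755, -0.1028, -0.2705) tvec=(-0.0025, -0.1048, 0.8390)

Intrinsics K: fx=713.8, fy=455.5, cx=328.6, cy=259.0
Marker side s = 0.178 m; corners in marker frame (Z=0):
  M0 = (-0.0890, +0.0890, 0)
  M1 = (+0.0890, +0.0890, 0)
  M2 = (+0.0890, -0.0890, 0)
  M3 = (-0.0890, -0.0890, 0)
Detected image corners:
  c0 = (274.036533, 260.251090) px
  c1 = (414.796777, 234.376189) px
  c2 = (381.404282, 141.211632) px
  c3 = (231.437332, 167.394955) px
Planar DLT: solve 8×8 A·h = b for H (H[2,2]=1):
  H  [+840.42205 +322.66022 +326.47495]
  H  [-131.05814 +590.02806 +202.11221]
  H  [+0.07543 +0.33610 +1.00000]
B = K⁻¹H; ‖b₁‖=1.191924, ‖b₂‖=1.191924; λ = 2/(‖b₁‖+‖b₂‖) = 0.838980, sign → tz>0 ⇒ λ=+0.838980
r₁ = λ·B[:,0] = (+0.95867,-0.27738,+0.06328); r₂ = λ·B[:,1] = (+0.24943,+0.92643,+0.28198)
r₃ = r₁×r₂ = (-0.13684,-0.25454,+0.95733); SVD([r₁ r₂ r₃]) → R = UVᵀ:
  R  [+0.95867 +0.24943 -0.13684]
  R  [-0.27738 +0.92643 -0.25454]
  R  [+0.06328 +0.28198 +0.95733]
t = (-0.00250, -0.10478, +0.83898) m
tr R = 2.842432; θ = arccos((tr R − 1)/2) = 0.399602 rad = 22.895°
axis k = ((R−Rᵀ)₃₂, (R−Rᵀ)₁₃, (R−Rᵀ)₂₁) / (2 sinθ) = (+0.689534, -0.257200, -0.677046)
rvec = θ·k = (+0.275539, -0.102777, -0.270549)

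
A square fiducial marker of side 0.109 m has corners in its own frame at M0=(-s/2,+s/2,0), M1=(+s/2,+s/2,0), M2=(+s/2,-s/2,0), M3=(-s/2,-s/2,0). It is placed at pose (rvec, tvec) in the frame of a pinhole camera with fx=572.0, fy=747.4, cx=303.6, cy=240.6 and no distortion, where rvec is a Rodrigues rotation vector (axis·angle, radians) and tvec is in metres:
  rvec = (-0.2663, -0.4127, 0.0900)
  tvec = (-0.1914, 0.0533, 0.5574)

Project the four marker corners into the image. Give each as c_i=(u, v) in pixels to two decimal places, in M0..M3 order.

c0=(37.20, 381.11) c1=(157.98, 390.93) c2=(168.72, 251.37) c3=(55.28, 231.48)

Intrinsics K: fx=572.0, fy=747.4, cx=303.6, cy=240.6
Marker side s = 0.109 m; corners in marker frame (Z=0):
  M0 = (-0.0545, +0.0545, 0)
  M1 = (+0.0545, +0.0545, 0)
  M2 = (+0.0545, -0.0545, 0)
  M3 = (-0.0545, -0.0545, 0)
rvec = (-0.2663, -0.4127, 0.0900), |rvec| = θ = 0.49934 rad = 28.610°
Rodrigues: sinθ=0.47884, 1−cosθ=0.12210; R = I + sinθ·[k]× + (1−cosθ)·[k]×²:
    [+0.91263 -0.03249 -0.40750]
    [+0.14012 +0.96131 +0.23718]
    [+0.38403 -0.27356 +0.88187]
t = (-0.1914, 0.0533, 0.5574) m
M0: Pc = R·M0+t = (-0.24291, +0.09805, +0.52156); u = 572.0·(-0.24291)/0.52156 + 303.6 = 37.2004, v = 747.4·(+0.09805)/0.52156 + 240.6 = 381.1123
M1: Pc = R·M1+t = (-0.14343, +0.11333, +0.56342); u = 572.0·(-0.14343)/0.56342 + 303.6 = 157.9835, v = 747.4·(+0.11333)/0.56342 + 240.6 = 390.9342
M2: Pc = R·M2+t = (-0.13989, +0.00855, +0.59324); u = 572.0·(-0.13989)/0.59324 + 303.6 = 168.7170, v = 747.4·(+0.00855)/0.59324 + 240.6 = 251.3663
M3: Pc = R·M3+t = (-0.23937, -0.00673, +0.55138); u = 572.0·(-0.23937)/0.55138 + 303.6 = 55.2805, v = 747.4·(-0.00673)/0.55138 + 240.6 = 231.4801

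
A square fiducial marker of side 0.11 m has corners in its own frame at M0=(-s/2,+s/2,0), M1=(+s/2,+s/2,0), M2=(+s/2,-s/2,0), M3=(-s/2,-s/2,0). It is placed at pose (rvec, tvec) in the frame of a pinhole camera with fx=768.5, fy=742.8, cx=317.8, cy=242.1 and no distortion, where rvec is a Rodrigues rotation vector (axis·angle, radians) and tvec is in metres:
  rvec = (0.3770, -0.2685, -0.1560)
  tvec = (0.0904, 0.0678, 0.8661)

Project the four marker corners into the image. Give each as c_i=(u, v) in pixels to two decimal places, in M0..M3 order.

Intrinsics K: fx=768.5, fy=742.8, cx=317.8, cy=242.1
Marker side s = 0.11 m; corners in marker frame (Z=0):
  M0 = (-0.0550, +0.0550, 0)
  M1 = (+0.0550, +0.0550, 0)
  M2 = (+0.0550, -0.0550, 0)
  M3 = (-0.0550, -0.0550, 0)
rvec = (0.3770, -0.2685, -0.1560), |rvec| = θ = 0.48842 rad = 27.985°
Rodrigues: sinθ=0.46923, 1−cosθ=0.11693; R = I + sinθ·[k]× + (1−cosθ)·[k]×²:
    [+0.95274 +0.10026 -0.28678]
    [-0.19949 +0.91841 -0.34166]
    [+0.22913 +0.38272 +0.89500]
t = (0.0904, 0.0678, 0.8661) m
M0: Pc = R·M0+t = (+0.04351, +0.12928, +0.87455); u = 768.5·(+0.04351)/0.87455 + 317.8 = 356.0372, v = 742.8·(+0.12928)/0.87455 + 242.1 = 351.9080
M1: Pc = R·M1+t = (+0.14831, +0.10734, +0.89975); u = 768.5·(+0.14831)/0.89975 + 317.8 = 444.4792, v = 742.8·(+0.10734)/0.89975 + 242.1 = 330.7164
M2: Pc = R·M2+t = (+0.13729, +0.00632, +0.85765); u = 768.5·(+0.13729)/0.85765 + 317.8 = 440.8156, v = 742.8·(+0.00632)/0.85765 + 242.1 = 247.5700
M3: Pc = R·M3+t = (+0.03249, +0.02826, +0.83245); u = 768.5·(+0.03249)/0.83245 + 317.8 = 347.7898, v = 742.8·(+0.02826)/0.83245 + 242.1 = 267.3159

c0=(356.04, 351.91) c1=(444.48, 330.72) c2=(440.82, 247.57) c3=(347.79, 267.32)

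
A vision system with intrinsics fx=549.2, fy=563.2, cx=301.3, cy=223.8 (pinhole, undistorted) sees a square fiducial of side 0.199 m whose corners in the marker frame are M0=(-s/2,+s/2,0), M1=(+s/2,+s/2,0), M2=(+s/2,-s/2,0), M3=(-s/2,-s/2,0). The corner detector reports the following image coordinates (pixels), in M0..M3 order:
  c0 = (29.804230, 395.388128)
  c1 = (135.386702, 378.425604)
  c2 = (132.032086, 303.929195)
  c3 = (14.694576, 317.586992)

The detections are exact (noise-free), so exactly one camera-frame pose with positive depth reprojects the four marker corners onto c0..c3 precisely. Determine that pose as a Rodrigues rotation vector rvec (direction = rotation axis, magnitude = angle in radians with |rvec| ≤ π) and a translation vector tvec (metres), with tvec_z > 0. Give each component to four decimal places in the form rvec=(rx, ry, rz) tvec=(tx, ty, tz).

Intrinsics K: fx=549.2, fy=563.2, cx=301.3, cy=223.8
Marker side s = 0.199 m; corners in marker frame (Z=0):
  M0 = (-0.0995, +0.0995, 0)
  M1 = (+0.0995, +0.0995, 0)
  M2 = (+0.0995, -0.0995, 0)
  M3 = (-0.0995, -0.0995, 0)
Detected image corners:
  c0 = (29.804230, 395.388128) px
  c1 = (135.386702, 378.425604) px
  c2 = (132.032086, 303.929195) px
  c3 = (14.694576, 317.586992) px
Planar DLT: solve 8×8 A·h = b for H (H[2,2]=1):
  H  [+583.52095 +84.71858 +79.98133]
  H  [+34.03700 +558.03816 +350.49680]
  H  [+0.31932 +0.50352 +1.00000]
B = K⁻¹H; ‖b₁‖=0.945356, ‖b₂‖=0.945356; λ = 2/(‖b₁‖+‖b₂‖) = 1.057802, sign → tz>0 ⇒ λ=+1.057802
r₁ = λ·B[:,0] = (+0.93860,-0.07029,+0.33778); r₂ = λ·B[:,1] = (-0.12903,+0.83646,+0.53263)
r₃ = r₁×r₂ = (-0.31997,-0.54351,+0.77603); SVD([r₁ r₂ r₃]) → R = UVᵀ:
  R  [+0.93860 -0.12903 -0.31997]
  R  [-0.07029 +0.83646 -0.54351]
  R  [+0.33778 +0.53263 +0.77603]
t = (-0.42628, +0.23796, +1.05780) m
tr R = 2.551081; θ = arccos((tr R − 1)/2) = 0.683226 rad = 39.146°
axis k = ((R−Rᵀ)₃₂, (R−Rᵀ)₁₃, (R−Rᵀ)₂₁) / (2 sinθ) = (+0.852318, -0.520951, +0.046522)
rvec = θ·k = (+0.582326, -0.355927, +0.031785)

rvec=(0.5823, -0.3559, 0.0318) tvec=(-0.4263, 0.2380, 1.0578)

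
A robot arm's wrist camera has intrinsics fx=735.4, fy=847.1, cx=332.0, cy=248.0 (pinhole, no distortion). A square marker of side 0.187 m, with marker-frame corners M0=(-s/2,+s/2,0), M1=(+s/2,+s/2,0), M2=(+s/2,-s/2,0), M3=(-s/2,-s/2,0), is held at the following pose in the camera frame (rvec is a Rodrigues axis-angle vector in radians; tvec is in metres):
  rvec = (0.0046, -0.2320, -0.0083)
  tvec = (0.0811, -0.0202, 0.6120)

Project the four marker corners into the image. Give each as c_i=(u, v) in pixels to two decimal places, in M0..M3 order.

Intrinsics K: fx=735.4, fy=847.1, cx=332.0, cy=248.0
Marker side s = 0.187 m; corners in marker frame (Z=0):
  M0 = (-0.0935, +0.0935, 0)
  M1 = (+0.0935, +0.0935, 0)
  M2 = (+0.0935, -0.0935, 0)
  M3 = (-0.0935, -0.0935, 0)
rvec = (0.0046, -0.2320, -0.0083), |rvec| = θ = 0.23219 rad = 13.304°
Rodrigues: sinθ=0.23011, 1−cosθ=0.02684; R = I + sinθ·[k]× + (1−cosθ)·[k]×²:
    [+0.97317 +0.00769 -0.22994]
    [-0.00876 +0.99996 -0.00360]
    [+0.22990 +0.00552 +0.97320]
t = (0.0811, -0.0202, 0.6120) m
M0: Pc = R·M0+t = (-0.00917, +0.07411, +0.59102); u = 735.4·(-0.00917)/0.59102 + 332.0 = 320.5869, v = 847.1·(+0.07411)/0.59102 + 248.0 = 354.2273
M1: Pc = R·M1+t = (+0.17281, +0.07248, +0.63401); u = 735.4·(+0.17281)/0.63401 + 332.0 = 532.4464, v = 847.1·(+0.07248)/0.63401 + 248.0 = 344.8362
M2: Pc = R·M2+t = (+0.17137, -0.11451, +0.63298); u = 735.4·(+0.17137)/0.63298 + 332.0 = 531.1015, v = 847.1·(-0.11451)/0.63298 + 248.0 = 94.7482
M3: Pc = R·M3+t = (-0.01061, -0.11288, +0.58999); u = 735.4·(-0.01061)/0.58999 + 332.0 = 318.7735, v = 847.1·(-0.11288)/0.58999 + 248.0 = 85.9321

c0=(320.59, 354.23) c1=(532.45, 344.84) c2=(531.10, 94.75) c3=(318.77, 85.93)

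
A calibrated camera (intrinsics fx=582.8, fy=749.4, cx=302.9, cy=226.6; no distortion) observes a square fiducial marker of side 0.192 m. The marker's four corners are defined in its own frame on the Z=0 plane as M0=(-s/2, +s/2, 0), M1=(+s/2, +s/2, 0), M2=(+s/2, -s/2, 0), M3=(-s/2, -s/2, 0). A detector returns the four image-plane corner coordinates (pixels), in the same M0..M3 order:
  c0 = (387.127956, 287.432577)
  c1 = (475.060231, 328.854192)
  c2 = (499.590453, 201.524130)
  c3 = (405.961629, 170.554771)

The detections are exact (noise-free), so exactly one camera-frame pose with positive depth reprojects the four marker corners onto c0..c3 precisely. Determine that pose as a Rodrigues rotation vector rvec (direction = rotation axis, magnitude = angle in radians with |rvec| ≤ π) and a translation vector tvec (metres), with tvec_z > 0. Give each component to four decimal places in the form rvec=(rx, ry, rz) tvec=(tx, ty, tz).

rvec=(0.1737, 0.6416, 0.2337) tvec=(0.2638, 0.0313, 1.1253)

Intrinsics K: fx=582.8, fy=749.4, cx=302.9, cy=226.6
Marker side s = 0.192 m; corners in marker frame (Z=0):
  M0 = (-0.0960, +0.0960, 0)
  M1 = (+0.0960, +0.0960, 0)
  M2 = (+0.0960, -0.0960, 0)
  M3 = (-0.0960, -0.0960, 0)
Detected image corners:
  c0 = (387.127956, 287.432577) px
  c1 = (475.060231, 328.854192) px
  c2 = (499.590453, 201.524130) px
  c3 = (405.961629, 170.554771) px
Planar DLT: solve 8×8 A·h = b for H (H[2,2]=1):
  H  [+248.53277 -21.26620 +439.51238]
  H  [+63.82051 +685.47861 +247.41689]
  H  [-0.50684 +0.20577 +1.00000]
B = K⁻¹H; ‖b₁‖=0.888619, ‖b₂‖=0.888619; λ = 2/(‖b₁‖+‖b₂‖) = 1.125342, sign → tz>0 ⇒ λ=+1.125342
r₁ = λ·B[:,0] = (+0.77634,+0.26830,-0.57037); r₂ = λ·B[:,1] = (-0.16142,+0.95933,+0.23157)
r₃ = r₁×r₂ = (+0.60930,-0.08771,+0.78807); SVD([r₁ r₂ r₃]) → R = UVᵀ:
  R  [+0.77634 -0.16142 +0.60930]
  R  [+0.26830 +0.95933 -0.08771]
  R  [-0.57037 +0.23157 +0.78807]
t = (+0.26379, +0.03126, +1.12534) m
tr R = 2.523743; θ = arccos((tr R − 1)/2) = 0.704599 rad = 40.371°
axis k = ((R−Rᵀ)₃₂, (R−Rᵀ)₁₃, (R−Rᵀ)₂₁) / (2 sinθ) = (+0.246456, +0.910619, +0.331711)
rvec = θ·k = (+0.173653, +0.641621, +0.233723)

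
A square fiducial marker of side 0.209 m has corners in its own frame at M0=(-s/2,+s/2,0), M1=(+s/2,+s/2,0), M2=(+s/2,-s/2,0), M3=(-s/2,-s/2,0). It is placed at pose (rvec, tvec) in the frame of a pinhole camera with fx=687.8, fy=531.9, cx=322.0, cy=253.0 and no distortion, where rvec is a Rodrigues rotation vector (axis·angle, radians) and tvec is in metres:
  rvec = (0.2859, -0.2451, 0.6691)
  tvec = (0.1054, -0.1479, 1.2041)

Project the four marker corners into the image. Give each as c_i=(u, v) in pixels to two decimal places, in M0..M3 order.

c0=(298.55, 195.13) c1=(386.59, 248.78) c2=(463.97, 180.37) c3=(377.43, 121.09)

Intrinsics K: fx=687.8, fy=531.9, cx=322.0, cy=253.0
Marker side s = 0.209 m; corners in marker frame (Z=0):
  M0 = (-0.1045, +0.1045, 0)
  M1 = (+0.1045, +0.1045, 0)
  M2 = (+0.1045, -0.1045, 0)
  M3 = (-0.1045, -0.1045, 0)
rvec = (0.2859, -0.2451, 0.6691), |rvec| = θ = 0.76779 rad = 43.991°
Rodrigues: sinθ=0.69455, 1−cosθ=0.28056; R = I + sinθ·[k]× + (1−cosθ)·[k]×²:
    [+0.75835 -0.63862 -0.13068]
    [+0.57192 +0.74803 -0.33667]
    [+0.31276 +0.18058 +0.93251]
t = (0.1054, -0.1479, 1.2041) m
M0: Pc = R·M0+t = (-0.04058, -0.12950, +1.19029); u = 687.8·(-0.04058)/1.19029 + 322.0 = 298.5494, v = 531.9·(-0.12950)/1.19029 + 253.0 = 195.1324
M1: Pc = R·M1+t = (+0.11791, -0.00996, +1.25565); u = 687.8·(+0.11791)/1.25565 + 322.0 = 386.5874, v = 531.9·(-0.00996)/1.25565 + 253.0 = 248.7790
M2: Pc = R·M2+t = (+0.25138, -0.16630, +1.21791); u = 687.8·(+0.25138)/1.21791 + 322.0 = 463.9651, v = 531.9·(-0.16630)/1.21791 + 253.0 = 180.3700
M3: Pc = R·M3+t = (+0.09289, -0.28584, +1.15255); u = 687.8·(+0.09289)/1.15255 + 322.0 = 377.4328, v = 531.9·(-0.28584)/1.15255 + 253.0 = 121.0870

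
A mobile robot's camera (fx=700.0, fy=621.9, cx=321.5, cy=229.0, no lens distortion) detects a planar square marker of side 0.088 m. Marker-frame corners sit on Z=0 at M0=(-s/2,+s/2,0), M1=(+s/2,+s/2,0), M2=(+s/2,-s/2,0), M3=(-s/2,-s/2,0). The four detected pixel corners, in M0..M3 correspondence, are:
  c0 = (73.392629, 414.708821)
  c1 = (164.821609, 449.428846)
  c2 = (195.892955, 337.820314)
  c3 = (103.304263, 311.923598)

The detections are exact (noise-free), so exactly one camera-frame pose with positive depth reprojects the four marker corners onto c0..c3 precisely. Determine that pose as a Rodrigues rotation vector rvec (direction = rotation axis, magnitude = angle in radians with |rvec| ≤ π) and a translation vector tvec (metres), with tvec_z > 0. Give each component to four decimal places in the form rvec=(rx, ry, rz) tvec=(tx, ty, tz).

rvec=(-0.1298, 0.4582, 0.2097) tvec=(-0.1364, 0.1207, 0.5056)

Intrinsics K: fx=700.0, fy=621.9, cx=321.5, cy=229.0
Marker side s = 0.088 m; corners in marker frame (Z=0):
  M0 = (-0.0440, +0.0440, 0)
  M1 = (+0.0440, +0.0440, 0)
  M2 = (+0.0440, -0.0440, 0)
  M3 = (-0.0440, -0.0440, 0)
Detected image corners:
  c0 = (73.392629, 414.708821) px
  c1 = (164.821609, 449.428846) px
  c2 = (195.892955, 337.820314) px
  c3 = (103.304263, 311.923598) px
Planar DLT: solve 8×8 A·h = b for H (H[2,2]=1):
  H  [+925.72544 -366.71782 +132.64908]
  H  [+6.39421 +1158.47983 +377.51594]
  H  [-0.89223 -0.15245 +1.00000]
B = K⁻¹H; ‖b₁‖=1.977771, ‖b₂‖=1.977771; λ = 2/(‖b₁‖+‖b₂‖) = 0.505620, sign → tz>0 ⇒ λ=+0.505620
r₁ = λ·B[:,0] = (+0.87586,+0.17132,-0.45113); r₂ = λ·B[:,1] = (-0.22948,+0.97026,-0.07708)
r₃ = r₁×r₂ = (+0.42451,+0.17104,+0.88912); SVD([r₁ r₂ r₃]) → R = UVᵀ:
  R  [+0.87586 -0.22948 +0.42451]
  R  [+0.17132 +0.97026 +0.17104]
  R  [-0.45113 -0.07708 +0.88912]
t = (-0.13641, +0.12075, +0.50562) m
tr R = 2.735241; θ = arccos((tr R − 1)/2) = 0.520400 rad = 29.817°
axis k = ((R−Rᵀ)₃₂, (R−Rᵀ)₁₃, (R−Rᵀ)₂₁) / (2 sinθ) = (-0.249506, +0.880517, +0.403034)
rvec = θ·k = (-0.129843, +0.458221, +0.209739)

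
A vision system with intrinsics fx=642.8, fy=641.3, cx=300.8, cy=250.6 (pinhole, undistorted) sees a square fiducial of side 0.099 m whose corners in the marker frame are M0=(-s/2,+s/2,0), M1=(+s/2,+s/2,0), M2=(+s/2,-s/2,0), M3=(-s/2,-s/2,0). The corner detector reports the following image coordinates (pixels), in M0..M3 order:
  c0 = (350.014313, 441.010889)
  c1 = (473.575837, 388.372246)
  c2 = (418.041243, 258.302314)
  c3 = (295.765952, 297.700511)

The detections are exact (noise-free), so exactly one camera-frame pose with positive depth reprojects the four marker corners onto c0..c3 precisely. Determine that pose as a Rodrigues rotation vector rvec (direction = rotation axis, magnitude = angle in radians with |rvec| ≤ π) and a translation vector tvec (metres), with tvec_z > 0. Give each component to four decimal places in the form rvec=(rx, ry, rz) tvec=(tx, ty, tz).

Intrinsics K: fx=642.8, fy=641.3, cx=300.8, cy=250.6
Marker side s = 0.099 m; corners in marker frame (Z=0):
  M0 = (-0.0495, +0.0495, 0)
  M1 = (+0.0495, +0.0495, 0)
  M2 = (+0.0495, -0.0495, 0)
  M3 = (-0.0495, -0.0495, 0)
Detected image corners:
  c0 = (350.014313, 441.010889) px
  c1 = (473.575837, 388.372246) px
  c2 = (418.041243, 258.302314) px
  c3 = (295.765952, 297.700511) px
Planar DLT: solve 8×8 A·h = b for H (H[2,2]=1):
  H  [+1556.46961 +373.41937 +386.20196]
  H  [-179.39785 +1214.61858 +343.81712]
  H  [+0.81962 -0.47172 +1.00000]
B = K⁻¹H; ‖b₁‖=2.276977, ‖b₂‖=2.276977; λ = 2/(‖b₁‖+‖b₂‖) = 0.439179, sign → tz>0 ⇒ λ=+0.439179
r₁ = λ·B[:,0] = (+0.89498,-0.26352,+0.35996); r₂ = λ·B[:,1] = (+0.35208,+0.91276,-0.20717)
r₃ = r₁×r₂ = (-0.27396,+0.31214,+0.90968); SVD([r₁ r₂ r₃]) → R = UVᵀ:
  R  [+0.89498 +0.35208 -0.27396]
  R  [-0.26352 +0.91276 +0.31214]
  R  [+0.35996 -0.20717 +0.90968]
t = (+0.05835, +0.06384, +0.43918) m
tr R = 2.717411; θ = arccos((tr R − 1)/2) = 0.538058 rad = 30.828°
axis k = ((R−Rᵀ)₃₂, (R−Rᵀ)₁₃, (R−Rᵀ)₂₁) / (2 sinθ) = (-0.506675, -0.618500, -0.600614)
rvec = θ·k = (-0.272621, -0.332789, -0.323165)

rvec=(-0.2726, -0.3328, -0.3232) tvec=(0.0583, 0.0638, 0.4392)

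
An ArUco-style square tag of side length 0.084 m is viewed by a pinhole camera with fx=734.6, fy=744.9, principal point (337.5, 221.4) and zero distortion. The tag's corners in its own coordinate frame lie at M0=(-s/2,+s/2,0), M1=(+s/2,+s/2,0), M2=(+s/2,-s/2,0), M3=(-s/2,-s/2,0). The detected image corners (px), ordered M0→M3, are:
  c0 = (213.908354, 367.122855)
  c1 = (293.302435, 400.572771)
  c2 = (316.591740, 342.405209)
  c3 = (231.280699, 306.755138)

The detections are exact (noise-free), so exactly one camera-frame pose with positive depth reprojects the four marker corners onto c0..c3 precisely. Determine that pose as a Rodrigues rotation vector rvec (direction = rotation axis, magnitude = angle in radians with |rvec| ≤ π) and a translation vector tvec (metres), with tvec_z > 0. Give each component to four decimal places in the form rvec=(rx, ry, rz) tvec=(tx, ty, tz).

Intrinsics K: fx=734.6, fy=744.9, cx=337.5, cy=221.4
Marker side s = 0.084 m; corners in marker frame (Z=0):
  M0 = (-0.0420, +0.0420, 0)
  M1 = (+0.0420, +0.0420, 0)
  M2 = (+0.0420, -0.0420, 0)
  M3 = (-0.0420, -0.0420, 0)
Detected image corners:
  c0 = (213.908354, 367.122855) px
  c1 = (293.302435, 400.572771) px
  c2 = (316.591740, 342.405209) px
  c3 = (231.280699, 306.755138) px
Planar DLT: solve 8×8 A·h = b for H (H[2,2]=1):
  H  [+966.06846 -19.57196 +263.32514]
  H  [+393.29150 +1004.23650 +355.22739]
  H  [-0.04956 +0.84311 +1.00000]
B = K⁻¹H; ‖b₁‖=1.444599, ‖b₂‖=1.444599; λ = 2/(‖b₁‖+‖b₂‖) = 0.692234, sign → tz>0 ⇒ λ=+0.692234
r₁ = λ·B[:,0] = (+0.92611,+0.37568,-0.03431); r₂ = λ·B[:,1] = (-0.28658,+0.75977,+0.58363)
r₃ = r₁×r₂ = (+0.24532,-0.53068,+0.81129); SVD([r₁ r₂ r₃]) → R = UVᵀ:
  R  [+0.92611 -0.28658 +0.24532]
  R  [+0.37568 +0.75977 -0.53068]
  R  [-0.03431 +0.58363 +0.81129]
t = (-0.06990, +0.12437, +0.69223) m
tr R = 2.497175; θ = arccos((tr R − 1)/2) = 0.724867 rad = 41.532°
axis k = ((R−Rᵀ)₃₂, (R−Rᵀ)₁₃, (R−Rᵀ)₂₁) / (2 sinθ) = (+0.840307, +0.210870, +0.499418)
rvec = θ·k = (+0.609111, +0.152853, +0.362011)

rvec=(0.6091, 0.1529, 0.3620) tvec=(-0.0699, 0.1244, 0.6922)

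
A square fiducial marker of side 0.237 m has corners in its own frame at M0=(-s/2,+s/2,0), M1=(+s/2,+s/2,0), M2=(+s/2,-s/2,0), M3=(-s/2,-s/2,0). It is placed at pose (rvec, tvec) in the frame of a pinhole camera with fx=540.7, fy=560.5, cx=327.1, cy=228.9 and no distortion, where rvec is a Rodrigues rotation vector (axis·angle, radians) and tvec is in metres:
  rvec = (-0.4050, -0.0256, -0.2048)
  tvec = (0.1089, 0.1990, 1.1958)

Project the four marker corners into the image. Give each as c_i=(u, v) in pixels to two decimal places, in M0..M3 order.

c0=(335.11, 390.05) c1=(443.40, 365.78) c2=(414.02, 260.14) c3=(313.45, 281.28)

Intrinsics K: fx=540.7, fy=560.5, cx=327.1, cy=228.9
Marker side s = 0.237 m; corners in marker frame (Z=0):
  M0 = (-0.1185, +0.1185, 0)
  M1 = (+0.1185, +0.1185, 0)
  M2 = (+0.1185, -0.1185, 0)
  M3 = (-0.1185, -0.1185, 0)
rvec = (-0.4050, -0.0256, -0.2048), |rvec| = θ = 0.45456 rad = 26.044°
Rodrigues: sinθ=0.43907, 1−cosθ=0.10155; R = I + sinθ·[k]× + (1−cosθ)·[k]×²:
    [+0.97907 +0.20292 +0.01604]
    [-0.19272 +0.89878 +0.39377]
    [+0.06549 -0.38862 +0.91907]
t = (0.1089, 0.1990, 1.1958) m
M0: Pc = R·M0+t = (+0.01693, +0.32834, +1.14199); u = 540.7·(+0.01693)/1.14199 + 327.1 = 335.1141, v = 560.5·(+0.32834)/1.14199 + 228.9 = 390.0542
M1: Pc = R·M1+t = (+0.24896, +0.28267, +1.15751); u = 540.7·(+0.24896)/1.15751 + 327.1 = 443.3973, v = 560.5·(+0.28267)/1.15751 + 228.9 = 365.7758
M2: Pc = R·M2+t = (+0.20087, +0.06966, +1.24961); u = 540.7·(+0.20087)/1.24961 + 327.1 = 414.0169, v = 560.5·(+0.06966)/1.24961 + 228.9 = 260.1439
M3: Pc = R·M3+t = (-0.03116, +0.11533, +1.23409); u = 540.7·(-0.03116)/1.23409 + 327.1 = 313.4456, v = 560.5·(+0.11533)/1.23409 + 228.9 = 281.2819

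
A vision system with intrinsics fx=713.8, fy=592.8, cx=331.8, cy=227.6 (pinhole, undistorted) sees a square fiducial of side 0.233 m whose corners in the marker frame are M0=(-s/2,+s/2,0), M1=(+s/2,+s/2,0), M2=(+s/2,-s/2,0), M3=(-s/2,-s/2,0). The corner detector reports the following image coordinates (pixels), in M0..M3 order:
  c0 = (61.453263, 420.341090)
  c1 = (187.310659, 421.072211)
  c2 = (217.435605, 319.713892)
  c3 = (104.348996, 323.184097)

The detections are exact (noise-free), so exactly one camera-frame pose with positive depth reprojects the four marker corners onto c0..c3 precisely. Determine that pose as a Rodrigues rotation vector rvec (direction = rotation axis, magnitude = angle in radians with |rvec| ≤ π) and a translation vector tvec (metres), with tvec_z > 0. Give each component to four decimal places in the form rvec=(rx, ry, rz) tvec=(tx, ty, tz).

Intrinsics K: fx=713.8, fy=592.8, cx=331.8, cy=227.6
Marker side s = 0.233 m; corners in marker frame (Z=0):
  M0 = (-0.1165, +0.1165, 0)
  M1 = (+0.1165, +0.1165, 0)
  M2 = (+0.1165, -0.1165, 0)
  M3 = (-0.1165, -0.1165, 0)
Detected image corners:
  c0 = (61.453263, 420.341090) px
  c1 = (187.310659, 421.072211) px
  c2 = (217.435605, 319.713892) px
  c3 = (104.348996, 323.184097) px
Planar DLT: solve 8×8 A·h = b for H (H[2,2]=1):
  H  [+484.17813 -230.96644 +142.42168]
  H  [-76.47576 +234.15187 +368.10681]
  H  [-0.18879 -0.51646 +1.00000]
B = K⁻¹H; ‖b₁‖=0.791008, ‖b₂‖=0.791008; λ = 2/(‖b₁‖+‖b₂‖) = 1.264209, sign → tz>0 ⇒ λ=+1.264209
r₁ = λ·B[:,0] = (+0.96847,-0.07146,-0.23867); r₂ = λ·B[:,1] = (-0.10556,+0.75004,-0.65292)
r₃ = r₁×r₂ = (+0.22567,+0.65753,+0.71884); SVD([r₁ r₂ r₃]) → R = UVᵀ:
  R  [+0.96847 -0.10556 +0.22567]
  R  [-0.07146 +0.75004 +0.65753]
  R  [-0.23867 -0.65292 +0.71884]
t = (-0.33541, +0.29965, +1.26421) m
tr R = 2.437347; θ = arccos((tr R − 1)/2) = 0.768904 rad = 44.055°
axis k = ((R−Rᵀ)₃₂, (R−Rᵀ)₁₃, (R−Rᵀ)₂₁) / (2 sinθ) = (-0.942294, +0.333887, +0.024524)
rvec = θ·k = (-0.724534, +0.256727, +0.018857)

rvec=(-0.7245, 0.2567, 0.0189) tvec=(-0.3354, 0.2996, 1.2642)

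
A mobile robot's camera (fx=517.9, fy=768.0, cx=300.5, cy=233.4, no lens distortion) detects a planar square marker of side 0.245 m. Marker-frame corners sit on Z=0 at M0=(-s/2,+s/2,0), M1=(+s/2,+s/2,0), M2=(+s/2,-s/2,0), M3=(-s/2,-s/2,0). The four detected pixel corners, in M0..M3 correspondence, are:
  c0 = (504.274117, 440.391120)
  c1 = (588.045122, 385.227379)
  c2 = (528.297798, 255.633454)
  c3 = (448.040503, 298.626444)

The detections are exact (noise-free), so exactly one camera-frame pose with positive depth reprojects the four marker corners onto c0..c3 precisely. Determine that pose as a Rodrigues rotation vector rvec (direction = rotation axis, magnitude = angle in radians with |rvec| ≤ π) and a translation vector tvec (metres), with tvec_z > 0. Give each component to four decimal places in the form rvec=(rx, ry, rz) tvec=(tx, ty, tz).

rvec=(-0.4961, -0.2265, -0.3536) tvec=(0.5126, 0.1723, 1.2253)

Intrinsics K: fx=517.9, fy=768.0, cx=300.5, cy=233.4
Marker side s = 0.245 m; corners in marker frame (Z=0):
  M0 = (-0.1225, +0.1225, 0)
  M1 = (+0.1225, +0.1225, 0)
  M2 = (+0.1225, -0.1225, 0)
  M3 = (-0.1225, -0.1225, 0)
Detected image corners:
  c0 = (504.274117, 440.391120) px
  c1 = (588.045122, 385.227379) px
  c2 = (528.297798, 255.633454) px
  c3 = (448.040503, 298.626444) px
Planar DLT: solve 8×8 A·h = b for H (H[2,2]=1):
  H  [+459.18295 +58.27472 +517.14911]
  H  [-116.06577 +433.90379 +341.37410]
  H  [+0.24119 -0.34541 +1.00000]
B = K⁻¹H; ‖b₁‖=0.816131, ‖b₂‖=0.816131; λ = 2/(‖b₁‖+‖b₂‖) = 1.225293, sign → tz>0 ⇒ λ=+1.225293
r₁ = λ·B[:,0] = (+0.91490,-0.27499,+0.29553); r₂ = λ·B[:,1] = (+0.38344,+0.82089,-0.42323)
r₃ = r₁×r₂ = (-0.12621,+0.50053,+0.85647); SVD([r₁ r₂ r₃]) → R = UVᵀ:
  R  [+0.91490 +0.38344 -0.12621]
  R  [-0.27499 +0.82089 +0.50053]
  R  [+0.29553 -0.42323 +0.85647]
t = (+0.51257, +0.17227, +1.22529) m
tr R = 2.592258; θ = arccos((tr R − 1)/2) = 0.649925 rad = 37.238°
axis k = ((R−Rᵀ)₃₂, (R−Rᵀ)₁₃, (R−Rᵀ)₂₁) / (2 sinθ) = (-0.763273, -0.348473, -0.544041)
rvec = θ·k = (-0.496070, -0.226481, -0.353586)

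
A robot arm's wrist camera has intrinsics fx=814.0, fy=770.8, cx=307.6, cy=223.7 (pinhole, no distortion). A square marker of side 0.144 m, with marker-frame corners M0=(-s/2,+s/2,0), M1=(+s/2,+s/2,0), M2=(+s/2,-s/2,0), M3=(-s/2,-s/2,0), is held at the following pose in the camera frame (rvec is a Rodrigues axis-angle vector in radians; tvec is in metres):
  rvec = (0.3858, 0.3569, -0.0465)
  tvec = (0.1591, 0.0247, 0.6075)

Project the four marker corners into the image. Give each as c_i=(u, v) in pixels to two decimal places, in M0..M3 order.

Intrinsics K: fx=814.0, fy=770.8, cx=307.6, cy=223.7
Marker side s = 0.144 m; corners in marker frame (Z=0):
  M0 = (-0.0720, +0.0720, 0)
  M1 = (+0.0720, +0.0720, 0)
  M2 = (+0.0720, -0.0720, 0)
  M3 = (-0.0720, -0.0720, 0)
rvec = (0.3858, 0.3569, -0.0465), |rvec| = θ = 0.52762 rad = 30.230°
Rodrigues: sinθ=0.50348, 1−cosθ=0.13599; R = I + sinθ·[k]× + (1−cosθ)·[k]×²:
    [+0.93672 +0.11164 +0.33181]
    [+0.02289 +0.92623 -0.37625]
    [-0.34933 +0.36004 +0.86506]
t = (0.1591, 0.0247, 0.6075) m
M0: Pc = R·M0+t = (+0.09969, +0.08974, +0.65857); u = 814.0·(+0.09969)/0.65857 + 307.6 = 430.8220, v = 770.8·(+0.08974)/0.65857 + 223.7 = 328.7330
M1: Pc = R·M1+t = (+0.23458, +0.09304, +0.60827); u = 814.0·(+0.23458)/0.60827 + 307.6 = 621.5216, v = 770.8·(+0.09304)/0.60827 + 223.7 = 341.5963
M2: Pc = R·M2+t = (+0.21851, -0.04034, +0.55643); u = 814.0·(+0.21851)/0.55643 + 307.6 = 627.2546, v = 770.8·(-0.04034)/0.55643 + 223.7 = 167.8173
M3: Pc = R·M3+t = (+0.08362, -0.04364, +0.60673); u = 814.0·(+0.08362)/0.60673 + 307.6 = 419.7842, v = 770.8·(-0.04364)/0.60673 + 223.7 = 168.2628

c0=(430.82, 328.73) c1=(621.52, 341.60) c2=(627.25, 167.82) c3=(419.78, 168.26)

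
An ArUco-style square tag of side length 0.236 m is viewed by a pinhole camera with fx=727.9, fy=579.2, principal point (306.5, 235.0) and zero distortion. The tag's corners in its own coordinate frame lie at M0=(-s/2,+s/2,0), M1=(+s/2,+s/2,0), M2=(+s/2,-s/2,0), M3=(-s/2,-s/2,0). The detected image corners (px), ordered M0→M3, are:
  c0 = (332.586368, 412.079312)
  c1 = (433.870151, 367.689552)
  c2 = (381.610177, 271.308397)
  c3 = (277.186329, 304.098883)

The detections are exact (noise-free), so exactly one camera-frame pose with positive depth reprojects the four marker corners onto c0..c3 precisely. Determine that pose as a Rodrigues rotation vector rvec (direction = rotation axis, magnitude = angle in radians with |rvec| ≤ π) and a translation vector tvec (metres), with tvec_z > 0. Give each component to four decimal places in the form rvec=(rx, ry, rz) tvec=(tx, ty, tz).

rvec=(-0.2414, -0.5611, -0.3475) tvec=(0.0901, 0.2218, 1.2573)

Intrinsics K: fx=727.9, fy=579.2, cx=306.5, cy=235.0
Marker side s = 0.236 m; corners in marker frame (Z=0):
  M0 = (-0.1180, +0.1180, 0)
  M1 = (+0.1180, +0.1180, 0)
  M2 = (+0.1180, -0.1180, 0)
  M3 = (-0.1180, -0.1180, 0)
Detected image corners:
  c0 = (332.586368, 412.079312) px
  c1 = (433.870151, 367.689552) px
  c2 = (381.610177, 271.308397) px
  c3 = (277.186329, 304.098883) px
Planar DLT: solve 8×8 A·h = b for H (H[2,2]=1):
  H  [+593.53957 +191.33715 +358.67347]
  H  [-13.33381 +397.06789 +337.17072]
  H  [+0.44241 -0.10218 +1.00000]
B = K⁻¹H; ‖b₁‖=0.795326, ‖b₂‖=0.795326; λ = 2/(‖b₁‖+‖b₂‖) = 1.257346, sign → tz>0 ⇒ λ=+1.257346
r₁ = λ·B[:,0] = (+0.79103,-0.25464,+0.55627); r₂ = λ·B[:,1] = (+0.38461,+0.91410,-0.12848)
r₃ = r₁×r₂ = (-0.47577,+0.31557,+0.82101); SVD([r₁ r₂ r₃]) → R = UVᵀ:
  R  [+0.79103 +0.38461 -0.47577]
  R  [-0.25464 +0.91410 +0.31557]
  R  [+0.55627 -0.12848 +0.82101]
t = (+0.09012, +0.22180, +1.25735) m
tr R = 2.526134; θ = arccos((tr R − 1)/2) = 0.702751 rad = 40.265°
axis k = ((R−Rᵀ)₃₂, (R−Rᵀ)₁₃, (R−Rᵀ)₂₁) / (2 sinθ) = (-0.343524, -0.798393, -0.494530)
rvec = θ·k = (-0.241412, -0.561072, -0.347531)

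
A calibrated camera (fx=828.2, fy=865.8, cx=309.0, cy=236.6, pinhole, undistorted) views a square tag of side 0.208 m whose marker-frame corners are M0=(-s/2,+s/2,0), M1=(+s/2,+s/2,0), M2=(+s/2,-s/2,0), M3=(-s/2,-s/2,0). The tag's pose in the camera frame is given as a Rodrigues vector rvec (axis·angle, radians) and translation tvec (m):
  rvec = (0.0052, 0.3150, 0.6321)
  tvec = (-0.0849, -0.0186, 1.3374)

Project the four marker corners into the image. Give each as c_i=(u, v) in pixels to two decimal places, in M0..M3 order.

c0=(174.14, 239.73) c1=(267.46, 319.35) c2=(343.83, 208.44) c3=(245.71, 132.49)

Intrinsics K: fx=828.2, fy=865.8, cx=309.0, cy=236.6
Marker side s = 0.208 m; corners in marker frame (Z=0):
  M0 = (-0.1040, +0.1040, 0)
  M1 = (+0.1040, +0.1040, 0)
  M2 = (+0.1040, -0.1040, 0)
  M3 = (-0.1040, -0.1040, 0)
rvec = (0.0052, 0.3150, 0.6321), |rvec| = θ = 0.70626 rad = 40.466°
Rodrigues: sinθ=0.64899, 1−cosθ=0.23921; R = I + sinθ·[k]× + (1−cosθ)·[k]×²:
    [+0.76081 -0.58006 +0.29103]
    [+0.58163 +0.80838 +0.09071]
    [-0.28788 +0.10026 +0.95240]
t = (-0.0849, -0.0186, 1.3374) m
M0: Pc = R·M0+t = (-0.22435, +0.00498, +1.37777); u = 828.2·(-0.22435)/1.37777 + 309.0 = 174.1391, v = 865.8·(+0.00498)/1.37777 + 236.6 = 239.7305
M1: Pc = R·M1+t = (-0.06610, +0.12596, +1.31789); u = 828.2·(-0.06610)/1.31789 + 309.0 = 267.4593, v = 865.8·(+0.12596)/1.31789 + 236.6 = 319.3515
M2: Pc = R·M2+t = (+0.05455, -0.04218, +1.29703); u = 828.2·(+0.05455)/1.29703 + 309.0 = 343.8323, v = 865.8·(-0.04218)/1.29703 + 236.6 = 208.4427
M3: Pc = R·M3+t = (-0.10370, -0.16316, +1.35691); u = 828.2·(-0.10370)/1.35691 + 309.0 = 245.7075, v = 865.8·(-0.16316)/1.35691 + 236.6 = 132.4924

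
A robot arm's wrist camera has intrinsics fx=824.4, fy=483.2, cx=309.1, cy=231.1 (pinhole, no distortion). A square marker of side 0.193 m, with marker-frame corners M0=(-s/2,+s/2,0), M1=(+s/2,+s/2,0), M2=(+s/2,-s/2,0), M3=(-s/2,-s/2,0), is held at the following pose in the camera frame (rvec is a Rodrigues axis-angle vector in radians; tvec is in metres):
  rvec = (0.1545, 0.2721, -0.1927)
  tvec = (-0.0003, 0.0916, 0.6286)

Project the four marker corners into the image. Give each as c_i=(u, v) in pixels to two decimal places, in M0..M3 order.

c0=(221.06, 376.81) c1=(458.35, 364.20) c2=(408.00, 216.21) c3=(166.05, 241.75)

Intrinsics K: fx=824.4, fy=483.2, cx=309.1, cy=231.1
Marker side s = 0.193 m; corners in marker frame (Z=0):
  M0 = (-0.0965, +0.0965, 0)
  M1 = (+0.0965, +0.0965, 0)
  M2 = (+0.0965, -0.0965, 0)
  M3 = (-0.0965, -0.0965, 0)
rvec = (0.1545, 0.2721, -0.1927), |rvec| = θ = 0.36748 rad = 21.055°
Rodrigues: sinθ=0.35927, 1−cosθ=0.06676; R = I + sinθ·[k]× + (1−cosθ)·[k]×²:
    [+0.94504 +0.20918 +0.25130]
    [-0.16761 +0.96984 -0.17697]
    [-0.28074 +0.12512 +0.95159]
t = (-0.0003, 0.0916, 0.6286) m
M0: Pc = R·M0+t = (-0.07131, +0.20136, +0.66777); u = 824.4·(-0.07131)/0.66777 + 309.1 = 221.0625, v = 483.2·(+0.20136)/0.66777 + 231.1 = 376.8083
M1: Pc = R·M1+t = (+0.11108, +0.16902, +0.61358); u = 824.4·(+0.11108)/0.61358 + 309.1 = 458.3473, v = 483.2·(+0.16902)/0.61358 + 231.1 = 364.2005
M2: Pc = R·M2+t = (+0.07071, -0.01816, +0.58943); u = 824.4·(+0.07071)/0.58943 + 309.1 = 407.9978, v = 483.2·(-0.01816)/0.58943 + 231.1 = 216.2100
M3: Pc = R·M3+t = (-0.11168, +0.01418, +0.64362); u = 824.4·(-0.11168)/0.64362 + 309.1 = 166.0486, v = 483.2·(+0.01418)/0.64362 + 231.1 = 241.7492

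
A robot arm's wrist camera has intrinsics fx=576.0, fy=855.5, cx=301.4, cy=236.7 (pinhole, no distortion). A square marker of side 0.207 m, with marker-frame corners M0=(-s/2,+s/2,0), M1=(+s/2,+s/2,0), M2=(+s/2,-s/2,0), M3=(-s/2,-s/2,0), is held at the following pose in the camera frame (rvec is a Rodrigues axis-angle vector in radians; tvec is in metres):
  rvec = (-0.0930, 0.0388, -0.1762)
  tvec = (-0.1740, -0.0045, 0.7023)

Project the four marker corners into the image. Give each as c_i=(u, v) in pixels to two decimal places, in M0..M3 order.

Intrinsics K: fx=576.0, fy=855.5, cx=301.4, cy=236.7
Marker side s = 0.207 m; corners in marker frame (Z=0):
  M0 = (-0.1035, +0.1035, 0)
  M1 = (+0.1035, +0.1035, 0)
  M2 = (+0.1035, -0.1035, 0)
  M3 = (-0.1035, -0.1035, 0)
rvec = (-0.0930, 0.0388, -0.1762), |rvec| = θ = 0.20298 rad = 11.630°
Rodrigues: sinθ=0.20159, 1−cosθ=0.02053; R = I + sinθ·[k]× + (1−cosθ)·[k]×²:
    [+0.98378 +0.17319 +0.04670]
    [-0.17679 +0.98022 +0.08896]
    [-0.03037 -0.09577 +0.99494]
t = (-0.1740, -0.0045, 0.7023) m
M0: Pc = R·M0+t = (-0.25790, +0.11525, +0.69553); u = 576.0·(-0.25790)/0.69553 + 301.4 = 87.8253, v = 855.5·(+0.11525)/0.69553 + 236.7 = 378.4577
M1: Pc = R·M1+t = (-0.05425, +0.07865, +0.68924); u = 576.0·(-0.05425)/0.68924 + 301.4 = 256.0608, v = 855.5·(+0.07865)/0.68924 + 236.7 = 334.3276
M2: Pc = R·M2+t = (-0.09010, -0.12425, +0.70907); u = 576.0·(-0.09010)/0.70907 + 301.4 = 228.2052, v = 855.5·(-0.12425)/0.70907 + 236.7 = 86.7902
M3: Pc = R·M3+t = (-0.29375, -0.08765, +0.71536); u = 576.0·(-0.29375)/0.71536 + 301.4 = 64.8767, v = 855.5·(-0.08765)/0.71536 + 236.7 = 131.8726

c0=(87.83, 378.46) c1=(256.06, 334.33) c2=(228.21, 86.79) c3=(64.88, 131.87)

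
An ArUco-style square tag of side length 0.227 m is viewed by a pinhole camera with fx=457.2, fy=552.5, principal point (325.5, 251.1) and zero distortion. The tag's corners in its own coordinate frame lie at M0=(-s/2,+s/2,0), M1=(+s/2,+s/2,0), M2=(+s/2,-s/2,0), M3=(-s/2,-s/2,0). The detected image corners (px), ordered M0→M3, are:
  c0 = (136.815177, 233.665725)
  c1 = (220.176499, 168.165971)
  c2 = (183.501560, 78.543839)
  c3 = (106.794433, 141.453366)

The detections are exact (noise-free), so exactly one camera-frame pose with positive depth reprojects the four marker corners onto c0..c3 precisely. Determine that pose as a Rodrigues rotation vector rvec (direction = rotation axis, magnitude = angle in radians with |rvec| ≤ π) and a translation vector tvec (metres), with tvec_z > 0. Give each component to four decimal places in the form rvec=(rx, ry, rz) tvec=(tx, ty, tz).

rvec=(-0.3100, 0.2000, -0.5241) tvec=(-0.3787, -0.1844, 1.0510)

Intrinsics K: fx=457.2, fy=552.5, cx=325.5, cy=251.1
Marker side s = 0.227 m; corners in marker frame (Z=0):
  M0 = (-0.1135, +0.1135, 0)
  M1 = (+0.1135, +0.1135, 0)
  M2 = (+0.1135, -0.1135, 0)
  M3 = (-0.1135, -0.1135, 0)
Detected image corners:
  c0 = (136.815177, 233.665725) px
  c1 = (220.176499, 168.165971) px
  c2 = (183.501560, 78.543839) px
  c3 = (106.794433, 141.453366) px
Planar DLT: solve 8×8 A·h = b for H (H[2,2]=1):
  H  [+335.38839 +94.40258 +160.74264]
  H  [-298.62294 +350.30838 +154.16346]
  H  [-0.10287 -0.32340 +1.00000]
B = K⁻¹H; ‖b₁‖=0.951476, ‖b₂‖=0.951476; λ = 2/(‖b₁‖+‖b₂‖) = 1.050999, sign → tz>0 ⇒ λ=+1.050999
r₁ = λ·B[:,0] = (+0.84796,-0.51892,-0.10812); r₂ = λ·B[:,1] = (+0.45899,+0.82085,-0.33989)
r₃ = r₁×r₂ = (+0.26513,+0.23859,+0.93423); SVD([r₁ r₂ r₃]) → R = UVᵀ:
  R  [+0.84796 +0.45899 +0.26513]
  R  [-0.51892 +0.82085 +0.23859]
  R  [-0.10812 -0.33989 +0.93423]
t = (-0.37874, -0.18440, +1.05100) m
tr R = 2.603038; θ = arccos((tr R − 1)/2) = 0.640965 rad = 36.725°
axis k = ((R−Rᵀ)₃₂, (R−Rᵀ)₁₃, (R−Rᵀ)₂₁) / (2 sinθ) = (-0.483704, +0.312097, -0.817696)
rvec = θ·k = (-0.310037, +0.200043, -0.524114)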